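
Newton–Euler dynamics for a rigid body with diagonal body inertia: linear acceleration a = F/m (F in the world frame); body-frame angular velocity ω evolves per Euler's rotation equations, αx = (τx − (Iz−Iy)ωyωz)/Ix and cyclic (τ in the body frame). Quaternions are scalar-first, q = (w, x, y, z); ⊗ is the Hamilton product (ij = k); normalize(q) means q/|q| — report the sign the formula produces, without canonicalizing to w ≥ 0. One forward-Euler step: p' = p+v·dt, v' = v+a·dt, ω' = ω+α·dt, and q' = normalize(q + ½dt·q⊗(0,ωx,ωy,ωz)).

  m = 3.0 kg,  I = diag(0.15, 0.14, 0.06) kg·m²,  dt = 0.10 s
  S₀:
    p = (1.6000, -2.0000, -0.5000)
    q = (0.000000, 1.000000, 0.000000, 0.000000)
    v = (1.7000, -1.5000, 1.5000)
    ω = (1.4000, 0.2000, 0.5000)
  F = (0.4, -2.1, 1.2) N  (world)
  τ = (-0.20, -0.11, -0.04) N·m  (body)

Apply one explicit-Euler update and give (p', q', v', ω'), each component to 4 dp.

a = (0.1333, -0.7000, 0.4000)
p' = p + v·dt = (1.7700, -2.1500, -0.3500)
new velocity v' = (1.7133, -1.5700, 1.5400)
α = I⁻¹(τ − ω×Iω) = (-1.2800, -1.2357, -0.6200)
ω + α·dt = (1.2720, 0.0764, 0.4380)
2q̇ = q⊗(0,ω) = (-1.4000000, 0.0000000, -0.5000000, 0.2000000)
updated quaternion q' = (-0.0698, 0.9972, -0.0249, 0.0100)

p' = (1.7700, -2.1500, -0.3500)
q' = (-0.0698, 0.9972, -0.0249, 0.0100)
v' = (1.7133, -1.5700, 1.5400)
ω' = (1.2720, 0.0764, 0.4380)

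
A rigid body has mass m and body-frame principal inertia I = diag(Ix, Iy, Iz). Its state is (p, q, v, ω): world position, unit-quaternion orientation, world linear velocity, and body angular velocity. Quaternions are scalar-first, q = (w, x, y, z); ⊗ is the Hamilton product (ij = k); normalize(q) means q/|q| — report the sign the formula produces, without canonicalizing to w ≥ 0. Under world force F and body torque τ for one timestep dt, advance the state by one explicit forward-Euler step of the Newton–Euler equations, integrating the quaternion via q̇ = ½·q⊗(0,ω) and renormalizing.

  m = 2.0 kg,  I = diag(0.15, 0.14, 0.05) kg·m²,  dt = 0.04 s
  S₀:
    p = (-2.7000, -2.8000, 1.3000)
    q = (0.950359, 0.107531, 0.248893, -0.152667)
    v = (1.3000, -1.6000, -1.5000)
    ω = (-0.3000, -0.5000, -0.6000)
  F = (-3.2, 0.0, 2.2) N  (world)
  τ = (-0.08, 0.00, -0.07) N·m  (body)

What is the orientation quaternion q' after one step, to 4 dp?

q' = (0.9515, 0.0973, 0.2416, -0.1636)

2q̇ = q⊗(0,ω) = (0.0651056, -0.5107770, -0.3648608, -0.5493130)
updated quaternion q' = (0.9515, 0.0973, 0.2416, -0.1636)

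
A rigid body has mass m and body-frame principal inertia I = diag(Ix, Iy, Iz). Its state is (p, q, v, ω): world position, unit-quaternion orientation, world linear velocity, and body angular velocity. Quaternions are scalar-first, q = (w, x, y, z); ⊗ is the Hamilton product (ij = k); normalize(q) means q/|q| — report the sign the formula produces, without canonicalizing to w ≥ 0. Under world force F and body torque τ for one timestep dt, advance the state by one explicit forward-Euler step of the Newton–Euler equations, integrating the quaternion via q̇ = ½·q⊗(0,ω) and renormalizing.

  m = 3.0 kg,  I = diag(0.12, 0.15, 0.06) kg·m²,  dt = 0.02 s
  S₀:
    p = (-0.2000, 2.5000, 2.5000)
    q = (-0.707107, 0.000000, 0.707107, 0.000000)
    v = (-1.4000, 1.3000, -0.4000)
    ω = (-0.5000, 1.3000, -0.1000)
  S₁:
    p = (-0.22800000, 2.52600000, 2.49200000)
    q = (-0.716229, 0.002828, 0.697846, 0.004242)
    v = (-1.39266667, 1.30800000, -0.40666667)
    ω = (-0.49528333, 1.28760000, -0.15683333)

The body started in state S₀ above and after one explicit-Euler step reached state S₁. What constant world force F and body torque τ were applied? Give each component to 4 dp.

ω₁ − ω₀ = (0.00471667, -0.01240000, -0.05683333)
I·α + gyro = (0.0400, -0.0900, -0.1900)
v₁ − v₀ = (0.00733333, 0.00800000, -0.00666667)
applied force F = (1.1000, 1.2000, -1.0000)

F = (1.1000, 1.2000, -1.0000)
τ = (0.0400, -0.0900, -0.1900)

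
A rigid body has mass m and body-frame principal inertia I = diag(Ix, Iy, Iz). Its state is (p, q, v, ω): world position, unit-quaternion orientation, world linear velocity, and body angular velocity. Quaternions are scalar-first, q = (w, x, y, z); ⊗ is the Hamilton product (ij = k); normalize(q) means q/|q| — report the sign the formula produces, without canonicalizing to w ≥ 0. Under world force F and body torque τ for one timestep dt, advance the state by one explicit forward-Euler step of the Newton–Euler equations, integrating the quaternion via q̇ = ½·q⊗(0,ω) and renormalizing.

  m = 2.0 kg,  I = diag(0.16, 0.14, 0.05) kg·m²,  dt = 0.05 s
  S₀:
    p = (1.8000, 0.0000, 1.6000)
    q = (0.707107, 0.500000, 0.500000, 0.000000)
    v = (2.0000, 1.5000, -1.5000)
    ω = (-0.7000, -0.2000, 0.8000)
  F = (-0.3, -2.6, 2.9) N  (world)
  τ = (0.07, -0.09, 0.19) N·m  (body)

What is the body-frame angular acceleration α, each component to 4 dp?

α = (0.3475, -0.2029, 3.8560)

ω×(Iω) gyroscopic = (0.0144, -0.0616, -0.0028)
angular accel α = (0.3475, -0.2029, 3.8560)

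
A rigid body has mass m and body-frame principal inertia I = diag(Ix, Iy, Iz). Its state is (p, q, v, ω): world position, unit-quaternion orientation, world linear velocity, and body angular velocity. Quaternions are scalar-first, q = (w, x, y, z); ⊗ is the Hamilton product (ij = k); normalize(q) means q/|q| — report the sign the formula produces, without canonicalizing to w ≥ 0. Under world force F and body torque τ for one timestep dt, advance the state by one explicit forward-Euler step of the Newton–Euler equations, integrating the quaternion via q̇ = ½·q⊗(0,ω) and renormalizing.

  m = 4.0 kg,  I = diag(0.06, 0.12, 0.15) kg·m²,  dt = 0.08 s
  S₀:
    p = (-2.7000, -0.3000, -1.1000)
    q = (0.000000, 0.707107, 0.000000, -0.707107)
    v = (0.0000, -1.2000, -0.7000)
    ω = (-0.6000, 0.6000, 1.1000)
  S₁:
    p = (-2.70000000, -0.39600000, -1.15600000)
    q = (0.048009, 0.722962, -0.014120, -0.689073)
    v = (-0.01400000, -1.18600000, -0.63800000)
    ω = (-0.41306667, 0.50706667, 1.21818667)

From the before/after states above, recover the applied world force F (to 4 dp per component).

Δv = v₁−v₀ = (-0.01400000, 0.01400000, 0.06200000)
F = m·Δv/dt = (-0.7000, 0.7000, 3.1000)

F = (-0.7000, 0.7000, 3.1000)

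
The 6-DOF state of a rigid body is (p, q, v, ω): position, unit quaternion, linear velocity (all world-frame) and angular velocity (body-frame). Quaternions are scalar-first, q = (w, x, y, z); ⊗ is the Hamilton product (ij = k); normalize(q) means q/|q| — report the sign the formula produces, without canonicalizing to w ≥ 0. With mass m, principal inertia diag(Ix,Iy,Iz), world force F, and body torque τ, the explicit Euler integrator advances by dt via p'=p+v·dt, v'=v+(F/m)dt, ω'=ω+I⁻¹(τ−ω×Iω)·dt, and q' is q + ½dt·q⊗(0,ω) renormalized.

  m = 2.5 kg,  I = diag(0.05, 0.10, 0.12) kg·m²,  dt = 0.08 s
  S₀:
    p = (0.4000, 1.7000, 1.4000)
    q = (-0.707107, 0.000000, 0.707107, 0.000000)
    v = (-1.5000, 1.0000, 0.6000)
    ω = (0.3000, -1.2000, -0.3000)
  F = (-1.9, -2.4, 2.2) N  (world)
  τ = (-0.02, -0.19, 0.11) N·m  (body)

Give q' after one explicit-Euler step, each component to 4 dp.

q' = (-0.6723, -0.0169, 0.7401, 0.0000)

q⊗(0,ω) = (0.8485284, -0.4242642, 0.8485284, 0.0000000)
q' = normalize(q + ½dt·q⊗(0,ω)) = (-0.6723, -0.0169, 0.7401, 0.0000)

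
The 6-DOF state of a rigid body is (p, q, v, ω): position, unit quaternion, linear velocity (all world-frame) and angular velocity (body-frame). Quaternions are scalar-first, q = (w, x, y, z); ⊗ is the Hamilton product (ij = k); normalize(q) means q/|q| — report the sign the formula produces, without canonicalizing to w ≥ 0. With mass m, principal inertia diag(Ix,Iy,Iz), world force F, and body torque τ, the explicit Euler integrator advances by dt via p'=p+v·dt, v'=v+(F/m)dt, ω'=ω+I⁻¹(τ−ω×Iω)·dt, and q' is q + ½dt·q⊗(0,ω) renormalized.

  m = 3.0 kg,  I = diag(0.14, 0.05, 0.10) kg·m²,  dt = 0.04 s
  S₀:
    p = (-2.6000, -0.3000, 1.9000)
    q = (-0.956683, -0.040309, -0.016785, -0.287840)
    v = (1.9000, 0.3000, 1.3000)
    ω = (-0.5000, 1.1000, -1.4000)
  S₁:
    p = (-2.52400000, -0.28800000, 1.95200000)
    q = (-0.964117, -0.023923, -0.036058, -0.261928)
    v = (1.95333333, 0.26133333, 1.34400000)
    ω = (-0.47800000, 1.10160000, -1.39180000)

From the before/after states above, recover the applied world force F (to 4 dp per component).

velocity change Δv = (0.05333333, -0.03866667, 0.04400000)
m·(v₁−v₀)/dt = (4.0000, -2.9000, 3.3000)

F = (4.0000, -2.9000, 3.3000)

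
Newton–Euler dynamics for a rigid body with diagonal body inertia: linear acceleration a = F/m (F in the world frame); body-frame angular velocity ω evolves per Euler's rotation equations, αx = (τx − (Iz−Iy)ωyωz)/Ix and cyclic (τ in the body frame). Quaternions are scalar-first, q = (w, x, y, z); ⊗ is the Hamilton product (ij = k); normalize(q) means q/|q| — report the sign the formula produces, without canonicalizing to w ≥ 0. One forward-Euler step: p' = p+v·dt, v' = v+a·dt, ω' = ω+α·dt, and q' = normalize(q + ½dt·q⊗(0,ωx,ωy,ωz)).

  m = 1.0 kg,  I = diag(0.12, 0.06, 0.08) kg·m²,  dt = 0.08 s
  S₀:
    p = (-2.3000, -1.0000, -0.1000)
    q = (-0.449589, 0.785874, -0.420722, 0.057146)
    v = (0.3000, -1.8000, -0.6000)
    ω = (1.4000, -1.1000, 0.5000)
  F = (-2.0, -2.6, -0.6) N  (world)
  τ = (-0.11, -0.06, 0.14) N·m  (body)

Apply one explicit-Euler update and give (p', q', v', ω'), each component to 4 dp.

a = (-2.0000, -2.6000, -0.6000)
p' = p + v·dt = (-2.2760, -1.1440, -0.1480)
new velocity v' = (0.1400, -2.0080, -0.6480)
gyro term ω×Iω = (-0.0110, 0.0280, 0.0924)
(τ − ω×Iω)/I = (-0.8250, -1.4667, 0.5950)
ω' = ω + α·dt = (1.3340, -1.2173, 0.5476)
2q̇ = q⊗(0,ω) = (-1.5915908, -0.7769250, 0.1816153, -0.5002451)
q' = normalize(q + ½dt·q⊗(0,ω)) = (-0.5119, 0.7527, -0.4123, 0.0370)

p' = (-2.2760, -1.1440, -0.1480)
q' = (-0.5119, 0.7527, -0.4123, 0.0370)
v' = (0.1400, -2.0080, -0.6480)
ω' = (1.3340, -1.2173, 0.5476)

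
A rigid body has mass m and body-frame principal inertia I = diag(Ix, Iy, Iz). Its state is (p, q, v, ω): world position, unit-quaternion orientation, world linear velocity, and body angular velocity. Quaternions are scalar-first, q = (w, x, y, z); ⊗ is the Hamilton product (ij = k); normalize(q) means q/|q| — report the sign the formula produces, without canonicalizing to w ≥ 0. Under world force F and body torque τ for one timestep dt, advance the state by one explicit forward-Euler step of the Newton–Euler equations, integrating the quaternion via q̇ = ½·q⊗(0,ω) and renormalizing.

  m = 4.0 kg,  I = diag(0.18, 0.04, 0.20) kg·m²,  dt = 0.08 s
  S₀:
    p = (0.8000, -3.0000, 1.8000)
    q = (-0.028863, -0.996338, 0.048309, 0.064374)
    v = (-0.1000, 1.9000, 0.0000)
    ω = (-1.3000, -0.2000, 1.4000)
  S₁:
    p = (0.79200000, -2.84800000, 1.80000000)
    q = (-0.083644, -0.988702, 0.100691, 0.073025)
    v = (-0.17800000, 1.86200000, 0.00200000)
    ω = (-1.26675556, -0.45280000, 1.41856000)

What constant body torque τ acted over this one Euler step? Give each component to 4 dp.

τ = (0.0300, -0.0900, 0.0100)

Δω = ω₁−ω₀ = (0.03324444, -0.25280000, 0.01856000)
gyro term ω₀×Iω₀ = (-0.0448, 0.0364, -0.0364)
applied torque τ = (0.0300, -0.0900, 0.0100)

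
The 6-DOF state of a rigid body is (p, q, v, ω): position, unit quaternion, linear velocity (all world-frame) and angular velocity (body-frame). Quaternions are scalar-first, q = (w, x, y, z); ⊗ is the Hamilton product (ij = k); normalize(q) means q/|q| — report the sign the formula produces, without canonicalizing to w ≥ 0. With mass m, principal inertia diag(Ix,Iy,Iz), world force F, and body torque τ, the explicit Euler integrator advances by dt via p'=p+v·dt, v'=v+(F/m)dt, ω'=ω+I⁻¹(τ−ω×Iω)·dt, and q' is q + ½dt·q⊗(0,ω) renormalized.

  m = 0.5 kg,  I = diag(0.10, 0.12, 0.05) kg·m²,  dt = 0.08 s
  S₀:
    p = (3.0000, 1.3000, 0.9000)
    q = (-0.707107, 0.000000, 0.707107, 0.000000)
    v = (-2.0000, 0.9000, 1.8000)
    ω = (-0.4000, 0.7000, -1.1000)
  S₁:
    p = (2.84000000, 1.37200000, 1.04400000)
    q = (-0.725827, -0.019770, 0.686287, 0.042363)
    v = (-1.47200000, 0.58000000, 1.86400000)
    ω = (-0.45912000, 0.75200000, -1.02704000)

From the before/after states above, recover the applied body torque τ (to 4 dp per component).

τ = (-0.0200, 0.1000, 0.0400)

rate change Δω = (-0.05912000, 0.05200000, 0.07296000)
ω₀×(Iω₀) = (0.0539, 0.0220, -0.0056)
τ = I·(Δω/dt) + ω₀×(Iω₀) = (-0.0200, 0.1000, 0.0400)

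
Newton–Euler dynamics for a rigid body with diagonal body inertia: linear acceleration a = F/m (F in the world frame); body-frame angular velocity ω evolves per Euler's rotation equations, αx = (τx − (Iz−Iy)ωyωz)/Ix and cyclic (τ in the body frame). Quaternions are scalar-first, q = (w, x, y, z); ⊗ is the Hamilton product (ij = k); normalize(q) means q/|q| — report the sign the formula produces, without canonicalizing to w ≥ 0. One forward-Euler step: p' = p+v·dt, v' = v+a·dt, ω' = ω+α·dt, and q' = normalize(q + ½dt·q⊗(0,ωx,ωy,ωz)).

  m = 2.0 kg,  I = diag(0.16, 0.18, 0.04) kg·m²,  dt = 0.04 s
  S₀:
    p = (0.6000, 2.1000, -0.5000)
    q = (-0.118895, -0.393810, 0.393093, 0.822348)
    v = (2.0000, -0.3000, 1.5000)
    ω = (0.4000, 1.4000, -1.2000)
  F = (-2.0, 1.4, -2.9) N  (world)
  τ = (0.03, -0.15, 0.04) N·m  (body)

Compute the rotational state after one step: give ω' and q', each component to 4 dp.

ω' = (0.3487, 1.3795, -1.1712)
q' = (-0.1069, -0.4269, 0.3866, 0.8105)

(τ − ω×Iω)/I = (-1.2825, -0.5133, 0.7200)
ω' = ω + α·dt = (0.3487, 1.3795, -1.1712)
Hamilton product q⊗(0,ω) = (0.5940114, -1.6705568, -0.3100858, -0.5658972)
q + ½dt·q⊗(0,ω), renormalized = (-0.1069, -0.4269, 0.3866, 0.8105)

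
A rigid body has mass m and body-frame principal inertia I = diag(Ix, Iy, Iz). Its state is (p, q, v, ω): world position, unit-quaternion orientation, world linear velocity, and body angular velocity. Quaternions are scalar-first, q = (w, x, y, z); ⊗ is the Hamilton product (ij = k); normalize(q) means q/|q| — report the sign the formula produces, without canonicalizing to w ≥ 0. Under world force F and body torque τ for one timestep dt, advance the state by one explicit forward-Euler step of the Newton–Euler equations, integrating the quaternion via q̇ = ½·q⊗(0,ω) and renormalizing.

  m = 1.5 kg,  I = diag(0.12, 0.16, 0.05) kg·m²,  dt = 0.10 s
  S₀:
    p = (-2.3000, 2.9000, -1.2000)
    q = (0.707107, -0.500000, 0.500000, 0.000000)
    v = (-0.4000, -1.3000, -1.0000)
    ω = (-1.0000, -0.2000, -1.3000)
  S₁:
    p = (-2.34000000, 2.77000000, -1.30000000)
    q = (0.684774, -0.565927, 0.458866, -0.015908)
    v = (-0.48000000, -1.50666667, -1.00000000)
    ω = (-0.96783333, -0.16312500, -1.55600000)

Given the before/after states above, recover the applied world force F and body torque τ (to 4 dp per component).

rate change Δω = (0.03216667, 0.03687500, -0.25600000)
applied torque τ = (0.0100, 0.1500, -0.1200)
velocity change Δv = (-0.08000000, -0.20666667, 0.00000000)
F = m·Δv/dt = (-1.2000, -3.1000, 0.0000)

F = (-1.2000, -3.1000, 0.0000)
τ = (0.0100, 0.1500, -0.1200)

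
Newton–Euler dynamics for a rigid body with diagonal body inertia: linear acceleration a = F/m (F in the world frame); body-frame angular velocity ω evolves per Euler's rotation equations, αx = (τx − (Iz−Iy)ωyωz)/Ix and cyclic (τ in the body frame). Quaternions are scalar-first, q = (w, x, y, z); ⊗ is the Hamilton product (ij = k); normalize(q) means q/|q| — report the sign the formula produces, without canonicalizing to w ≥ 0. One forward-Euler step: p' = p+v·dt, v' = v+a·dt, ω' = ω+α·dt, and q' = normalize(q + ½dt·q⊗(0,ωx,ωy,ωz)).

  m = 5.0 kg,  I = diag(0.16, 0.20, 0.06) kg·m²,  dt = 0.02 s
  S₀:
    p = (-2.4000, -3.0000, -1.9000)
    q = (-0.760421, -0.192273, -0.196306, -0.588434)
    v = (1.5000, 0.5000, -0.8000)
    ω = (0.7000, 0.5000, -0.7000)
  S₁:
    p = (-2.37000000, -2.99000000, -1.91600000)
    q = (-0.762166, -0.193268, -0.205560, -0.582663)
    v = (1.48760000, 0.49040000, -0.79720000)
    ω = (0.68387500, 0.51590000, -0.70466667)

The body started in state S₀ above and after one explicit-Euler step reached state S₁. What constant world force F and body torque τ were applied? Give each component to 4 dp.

Δω = ω₁−ω₀ = (-0.01612500, 0.01590000, -0.00466667)
precession coupling = (0.0490, -0.0490, 0.0140)
I·α + gyro = (-0.0800, 0.1100, 0.0000)
v₁ − v₀ = (-0.01240000, -0.00960000, 0.00280000)
applied force F = (-3.1000, -2.4000, 0.7000)

F = (-3.1000, -2.4000, 0.7000)
τ = (-0.0800, 0.1100, 0.0000)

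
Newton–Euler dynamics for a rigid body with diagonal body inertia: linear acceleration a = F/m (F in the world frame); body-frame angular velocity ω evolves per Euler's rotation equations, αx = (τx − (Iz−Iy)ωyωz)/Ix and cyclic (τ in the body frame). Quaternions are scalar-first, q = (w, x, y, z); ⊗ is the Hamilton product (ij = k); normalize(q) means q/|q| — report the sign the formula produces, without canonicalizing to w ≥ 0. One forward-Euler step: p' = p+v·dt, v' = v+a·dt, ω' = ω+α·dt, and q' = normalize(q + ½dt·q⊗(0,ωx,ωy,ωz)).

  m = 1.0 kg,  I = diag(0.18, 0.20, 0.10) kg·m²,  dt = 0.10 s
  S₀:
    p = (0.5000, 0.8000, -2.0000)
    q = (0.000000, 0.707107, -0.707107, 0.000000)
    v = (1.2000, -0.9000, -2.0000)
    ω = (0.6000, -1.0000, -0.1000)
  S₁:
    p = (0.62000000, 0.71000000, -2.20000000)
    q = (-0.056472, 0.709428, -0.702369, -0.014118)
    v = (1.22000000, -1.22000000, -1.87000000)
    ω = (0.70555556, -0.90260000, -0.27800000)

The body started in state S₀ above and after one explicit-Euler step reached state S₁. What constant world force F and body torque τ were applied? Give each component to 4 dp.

F = (0.2000, -3.2000, 1.3000)
τ = (0.1800, 0.1900, -0.1900)

velocity change Δv = (0.02000000, -0.32000000, 0.13000000)
applied force F = (0.2000, -3.2000, 1.3000)
Δω = ω₁−ω₀ = (0.10555556, 0.09740000, -0.17800000)
precession coupling = (-0.0100, -0.0048, -0.0120)
I·α + gyro = (0.1800, 0.1900, -0.1900)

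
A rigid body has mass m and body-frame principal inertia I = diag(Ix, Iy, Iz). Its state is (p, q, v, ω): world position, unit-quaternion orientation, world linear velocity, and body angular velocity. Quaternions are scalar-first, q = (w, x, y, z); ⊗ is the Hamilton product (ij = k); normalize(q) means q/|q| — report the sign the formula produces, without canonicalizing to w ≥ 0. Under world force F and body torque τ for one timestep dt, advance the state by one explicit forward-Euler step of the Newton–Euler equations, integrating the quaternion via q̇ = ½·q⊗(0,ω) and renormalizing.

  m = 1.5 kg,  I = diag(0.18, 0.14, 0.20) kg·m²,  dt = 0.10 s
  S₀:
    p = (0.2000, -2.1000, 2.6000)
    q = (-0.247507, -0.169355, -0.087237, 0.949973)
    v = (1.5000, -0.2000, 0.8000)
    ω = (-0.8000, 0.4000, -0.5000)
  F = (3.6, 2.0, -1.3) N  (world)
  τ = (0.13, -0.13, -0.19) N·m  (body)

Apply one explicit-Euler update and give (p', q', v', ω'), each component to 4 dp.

linear accel F/m = (2.4000, 1.3333, -0.8667)
p' = p + v·dt = (0.3500, -2.1200, 2.6800)
v' = v + a·dt = (1.7400, -0.0667, 0.7133)
gyro term ω×Iω = (-0.0120, -0.0080, 0.0128)
α = I⁻¹(τ − ω×Iω) = (0.7889, -0.8714, -1.0140)
new body rate ω' = (-0.7211, 0.3129, -0.6014)
Hamilton product q⊗(0,ω) = (0.3743973, -0.1383651, -0.9436587, -0.0137781)
updated quaternion q' = (-0.2285, -0.1760, -0.1342, 0.9480)

p' = (0.3500, -2.1200, 2.6800)
q' = (-0.2285, -0.1760, -0.1342, 0.9480)
v' = (1.7400, -0.0667, 0.7133)
ω' = (-0.7211, 0.3129, -0.6014)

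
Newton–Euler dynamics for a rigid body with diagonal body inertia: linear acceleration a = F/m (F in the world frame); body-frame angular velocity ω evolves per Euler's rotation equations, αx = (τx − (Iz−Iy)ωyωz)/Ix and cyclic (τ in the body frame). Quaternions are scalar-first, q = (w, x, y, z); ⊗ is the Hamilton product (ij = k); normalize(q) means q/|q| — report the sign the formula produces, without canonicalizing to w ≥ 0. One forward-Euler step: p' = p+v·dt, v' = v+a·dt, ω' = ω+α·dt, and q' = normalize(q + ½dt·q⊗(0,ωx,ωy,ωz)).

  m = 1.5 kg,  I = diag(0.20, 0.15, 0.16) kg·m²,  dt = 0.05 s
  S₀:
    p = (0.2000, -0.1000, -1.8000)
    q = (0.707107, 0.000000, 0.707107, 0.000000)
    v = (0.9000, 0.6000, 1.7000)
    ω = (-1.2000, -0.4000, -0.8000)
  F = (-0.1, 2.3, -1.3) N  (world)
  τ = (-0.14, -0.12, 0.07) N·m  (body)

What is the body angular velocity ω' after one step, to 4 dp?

gyro term ω×Iω = (0.0032, 0.0384, -0.0240)
α = I⁻¹(τ − ω×Iω) = (-0.7160, -1.0560, 0.5875)
ω + α·dt = (-1.2358, -0.4528, -0.7706)

ω' = (-1.2358, -0.4528, -0.7706)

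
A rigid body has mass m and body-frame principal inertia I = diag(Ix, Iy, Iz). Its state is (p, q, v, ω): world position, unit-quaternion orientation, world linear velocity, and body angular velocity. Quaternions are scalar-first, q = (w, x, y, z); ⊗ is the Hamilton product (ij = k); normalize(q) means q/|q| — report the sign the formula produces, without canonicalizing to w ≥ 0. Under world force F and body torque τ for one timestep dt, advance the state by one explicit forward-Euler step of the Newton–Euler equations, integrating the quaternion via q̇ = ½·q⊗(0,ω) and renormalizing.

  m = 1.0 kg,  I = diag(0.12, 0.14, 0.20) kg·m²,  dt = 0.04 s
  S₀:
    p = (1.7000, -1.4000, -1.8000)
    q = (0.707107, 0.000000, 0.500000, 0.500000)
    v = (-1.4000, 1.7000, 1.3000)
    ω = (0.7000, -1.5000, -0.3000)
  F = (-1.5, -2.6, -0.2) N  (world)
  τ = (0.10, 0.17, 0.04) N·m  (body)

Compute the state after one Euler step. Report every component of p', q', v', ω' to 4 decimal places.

a = (-1.5000, -2.6000, -0.2000)
new position p' = (1.6440, -1.3320, -1.7480)
v' = v + a·dt = (-1.4600, 1.5960, 1.2920)
gyro term ω×Iω = (0.0270, 0.0168, -0.0210)
angular accel α = (0.6083, 1.0943, 0.3050)
ω + α·dt = (0.7243, -1.4562, -0.2878)
q⊗(0,ω) = (0.9000000, 1.0949749, -0.7106605, -0.5621321)
updated quaternion q' = (0.7247, 0.0219, 0.4855, 0.4885)

p' = (1.6440, -1.3320, -1.7480)
q' = (0.7247, 0.0219, 0.4855, 0.4885)
v' = (-1.4600, 1.5960, 1.2920)
ω' = (0.7243, -1.4562, -0.2878)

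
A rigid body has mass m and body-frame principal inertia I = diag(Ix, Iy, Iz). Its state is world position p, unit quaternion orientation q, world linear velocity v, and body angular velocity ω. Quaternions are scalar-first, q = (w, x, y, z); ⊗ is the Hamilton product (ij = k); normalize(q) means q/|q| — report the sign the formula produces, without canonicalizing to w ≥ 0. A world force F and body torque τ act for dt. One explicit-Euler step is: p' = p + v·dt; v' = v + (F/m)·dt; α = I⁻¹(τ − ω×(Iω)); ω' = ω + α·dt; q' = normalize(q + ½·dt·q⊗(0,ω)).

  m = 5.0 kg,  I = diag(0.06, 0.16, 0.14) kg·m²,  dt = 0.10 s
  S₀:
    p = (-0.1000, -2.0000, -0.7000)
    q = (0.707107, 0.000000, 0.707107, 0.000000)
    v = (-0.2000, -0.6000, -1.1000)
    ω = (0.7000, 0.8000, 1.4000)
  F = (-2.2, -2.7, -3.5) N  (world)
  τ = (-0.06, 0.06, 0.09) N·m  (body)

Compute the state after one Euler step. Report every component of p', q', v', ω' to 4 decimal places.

gyro term ω×Iω = (-0.0224, -0.0784, 0.0560)
angular accel α = (-0.6267, 0.8650, 0.2429)
ω + α·dt = (0.6373, 0.8865, 1.4243)
2q̇ = q⊗(0,ω) = (-0.5656856, 1.4849247, 0.5656856, 0.4949749)
q' = normalize(q + ½dt·q⊗(0,ω)) = (0.6762, 0.0740, 0.7326, 0.0247)
a = (-0.4400, -0.5400, -0.7000)
p' = p + v·dt = (-0.1200, -2.0600, -0.8100)
v' = v + a·dt = (-0.2440, -0.6540, -1.1700)

p' = (-0.1200, -2.0600, -0.8100)
q' = (0.6762, 0.0740, 0.7326, 0.0247)
v' = (-0.2440, -0.6540, -1.1700)
ω' = (0.6373, 0.8865, 1.4243)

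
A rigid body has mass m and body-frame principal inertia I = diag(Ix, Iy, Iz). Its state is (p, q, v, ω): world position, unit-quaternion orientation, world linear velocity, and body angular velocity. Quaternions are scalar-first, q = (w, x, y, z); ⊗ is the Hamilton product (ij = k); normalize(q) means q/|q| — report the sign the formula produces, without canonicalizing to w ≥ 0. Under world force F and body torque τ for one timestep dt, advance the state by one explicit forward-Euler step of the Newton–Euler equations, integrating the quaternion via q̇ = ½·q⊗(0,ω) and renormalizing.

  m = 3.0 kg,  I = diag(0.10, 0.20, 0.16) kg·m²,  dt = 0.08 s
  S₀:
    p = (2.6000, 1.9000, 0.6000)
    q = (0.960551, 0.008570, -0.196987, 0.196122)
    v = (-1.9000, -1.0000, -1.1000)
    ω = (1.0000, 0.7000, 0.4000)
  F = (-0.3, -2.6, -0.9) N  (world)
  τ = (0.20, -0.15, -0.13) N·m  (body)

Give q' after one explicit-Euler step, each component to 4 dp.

q' = (0.9613, 0.0383, -0.1622, 0.2193)

Hamilton product q⊗(0,ω) = (0.0508721, 0.7444708, 0.8650797, 0.5872064)
q + ½dt·q⊗(0,ω), renormalized = (0.9613, 0.0383, -0.1622, 0.2193)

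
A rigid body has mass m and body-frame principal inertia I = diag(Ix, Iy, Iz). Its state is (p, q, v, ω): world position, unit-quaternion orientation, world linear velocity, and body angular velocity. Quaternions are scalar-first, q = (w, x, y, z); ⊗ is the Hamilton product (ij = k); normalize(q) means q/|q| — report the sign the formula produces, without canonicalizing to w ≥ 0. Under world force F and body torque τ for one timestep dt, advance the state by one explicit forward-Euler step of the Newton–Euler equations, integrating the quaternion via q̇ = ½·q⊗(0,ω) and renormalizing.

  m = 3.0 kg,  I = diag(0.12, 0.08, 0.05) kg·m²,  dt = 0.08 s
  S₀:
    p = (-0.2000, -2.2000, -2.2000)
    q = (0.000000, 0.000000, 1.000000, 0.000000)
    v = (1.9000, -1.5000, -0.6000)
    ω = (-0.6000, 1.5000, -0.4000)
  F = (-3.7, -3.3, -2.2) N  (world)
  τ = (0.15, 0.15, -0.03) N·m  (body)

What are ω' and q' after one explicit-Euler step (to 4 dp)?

ω' = (-0.5120, 1.6332, -0.5056)
q' = (-0.0599, -0.0160, 0.9978, 0.0239)

gyro term ω×Iω = (0.0180, 0.0168, 0.0360)
angular accel α = (1.1000, 1.6650, -1.3200)
ω + α·dt = (-0.5120, 1.6332, -0.5056)
q⊗(0,ω) = (-1.5000000, -0.4000000, 0.0000000, 0.6000000)
q + ½dt·q⊗(0,ω), renormalized = (-0.0599, -0.0160, 0.9978, 0.0239)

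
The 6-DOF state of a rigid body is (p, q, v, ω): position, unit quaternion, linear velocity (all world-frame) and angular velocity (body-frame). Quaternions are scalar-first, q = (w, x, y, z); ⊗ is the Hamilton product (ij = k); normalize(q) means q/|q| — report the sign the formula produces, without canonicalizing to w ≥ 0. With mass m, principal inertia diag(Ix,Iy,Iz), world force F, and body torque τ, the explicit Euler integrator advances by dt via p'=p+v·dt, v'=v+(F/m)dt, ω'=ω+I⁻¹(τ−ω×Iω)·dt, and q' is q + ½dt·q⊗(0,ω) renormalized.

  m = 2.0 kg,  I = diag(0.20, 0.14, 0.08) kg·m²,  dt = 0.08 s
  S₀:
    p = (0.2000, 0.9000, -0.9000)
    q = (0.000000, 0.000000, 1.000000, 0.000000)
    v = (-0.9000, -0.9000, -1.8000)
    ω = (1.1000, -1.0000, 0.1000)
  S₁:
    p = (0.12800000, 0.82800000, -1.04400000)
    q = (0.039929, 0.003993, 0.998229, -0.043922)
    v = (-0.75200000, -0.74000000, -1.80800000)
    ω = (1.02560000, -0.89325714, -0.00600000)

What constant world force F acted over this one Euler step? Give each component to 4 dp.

F = (3.7000, 4.0000, -0.2000)

v₁ − v₀ = (0.14800000, 0.16000000, -0.00800000)
applied force F = (3.7000, 4.0000, -0.2000)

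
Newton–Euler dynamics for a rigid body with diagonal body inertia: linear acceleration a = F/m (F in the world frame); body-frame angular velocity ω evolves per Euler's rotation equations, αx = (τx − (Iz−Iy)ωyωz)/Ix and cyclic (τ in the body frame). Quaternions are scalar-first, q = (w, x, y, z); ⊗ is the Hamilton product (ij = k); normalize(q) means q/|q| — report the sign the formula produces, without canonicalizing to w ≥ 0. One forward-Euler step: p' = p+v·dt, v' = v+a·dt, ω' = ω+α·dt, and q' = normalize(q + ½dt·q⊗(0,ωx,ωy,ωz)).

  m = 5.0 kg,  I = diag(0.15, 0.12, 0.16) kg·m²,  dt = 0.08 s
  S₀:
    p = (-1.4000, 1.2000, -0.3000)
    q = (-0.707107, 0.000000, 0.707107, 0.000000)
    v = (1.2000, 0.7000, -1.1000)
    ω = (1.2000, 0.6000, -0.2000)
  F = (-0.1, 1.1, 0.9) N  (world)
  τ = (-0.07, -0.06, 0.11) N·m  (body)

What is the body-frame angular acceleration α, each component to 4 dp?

gyro term ω×Iω = (-0.0048, 0.0024, -0.0216)
angular accel α = (-0.4347, -0.5200, 0.8225)

α = (-0.4347, -0.5200, 0.8225)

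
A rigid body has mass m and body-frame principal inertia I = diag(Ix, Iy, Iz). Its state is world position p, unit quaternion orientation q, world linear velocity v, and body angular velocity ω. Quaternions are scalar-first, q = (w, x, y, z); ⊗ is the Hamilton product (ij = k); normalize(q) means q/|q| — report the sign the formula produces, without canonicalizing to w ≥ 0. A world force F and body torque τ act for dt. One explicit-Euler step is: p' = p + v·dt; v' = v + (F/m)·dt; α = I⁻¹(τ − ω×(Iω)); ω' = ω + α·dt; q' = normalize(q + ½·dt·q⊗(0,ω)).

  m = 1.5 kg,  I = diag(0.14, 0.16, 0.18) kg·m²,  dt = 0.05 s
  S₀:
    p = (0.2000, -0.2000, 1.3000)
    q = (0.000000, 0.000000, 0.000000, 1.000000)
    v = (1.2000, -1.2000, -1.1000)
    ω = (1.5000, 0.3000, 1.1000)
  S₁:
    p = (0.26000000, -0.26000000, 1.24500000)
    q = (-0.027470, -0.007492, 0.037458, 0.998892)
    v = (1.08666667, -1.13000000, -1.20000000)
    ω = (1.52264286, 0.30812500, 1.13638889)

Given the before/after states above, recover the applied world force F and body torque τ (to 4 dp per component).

F = (-3.4000, 2.1000, -3.0000)
τ = (0.0700, -0.0400, 0.1400)

rate change Δω = (0.02264286, 0.00812500, 0.03638889)
τ = I·(Δω/dt) + ω₀×(Iω₀) = (0.0700, -0.0400, 0.1400)
Δv = v₁−v₀ = (-0.11333333, 0.07000000, -0.10000000)
m·(v₁−v₀)/dt = (-3.4000, 2.1000, -3.0000)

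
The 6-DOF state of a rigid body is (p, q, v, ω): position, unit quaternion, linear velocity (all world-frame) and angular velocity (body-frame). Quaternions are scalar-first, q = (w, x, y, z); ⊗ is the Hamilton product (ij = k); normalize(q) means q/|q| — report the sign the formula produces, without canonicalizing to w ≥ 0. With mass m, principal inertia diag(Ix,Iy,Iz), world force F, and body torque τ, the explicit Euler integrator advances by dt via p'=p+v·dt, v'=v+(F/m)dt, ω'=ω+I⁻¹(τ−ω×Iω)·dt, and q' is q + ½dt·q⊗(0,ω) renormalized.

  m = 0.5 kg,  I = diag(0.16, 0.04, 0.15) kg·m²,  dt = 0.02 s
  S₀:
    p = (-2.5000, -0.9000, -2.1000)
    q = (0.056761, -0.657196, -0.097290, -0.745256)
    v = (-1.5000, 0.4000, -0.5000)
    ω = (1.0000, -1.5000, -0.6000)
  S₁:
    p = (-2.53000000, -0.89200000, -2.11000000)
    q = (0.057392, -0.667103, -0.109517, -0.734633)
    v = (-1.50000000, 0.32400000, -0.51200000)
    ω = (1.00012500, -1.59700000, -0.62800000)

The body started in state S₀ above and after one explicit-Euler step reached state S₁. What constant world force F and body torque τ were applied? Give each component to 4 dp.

F = (0.0000, -1.9000, -0.3000)
τ = (0.1000, -0.2000, -0.0300)

rate change Δω = (0.00012500, -0.09700000, -0.02800000)
ω₀×(Iω₀) = (0.0990, -0.0060, 0.1800)
I·α + gyro = (0.1000, -0.2000, -0.0300)
v₁ − v₀ = (0.00000000, -0.07600000, -0.01200000)
applied force F = (0.0000, -1.9000, -0.3000)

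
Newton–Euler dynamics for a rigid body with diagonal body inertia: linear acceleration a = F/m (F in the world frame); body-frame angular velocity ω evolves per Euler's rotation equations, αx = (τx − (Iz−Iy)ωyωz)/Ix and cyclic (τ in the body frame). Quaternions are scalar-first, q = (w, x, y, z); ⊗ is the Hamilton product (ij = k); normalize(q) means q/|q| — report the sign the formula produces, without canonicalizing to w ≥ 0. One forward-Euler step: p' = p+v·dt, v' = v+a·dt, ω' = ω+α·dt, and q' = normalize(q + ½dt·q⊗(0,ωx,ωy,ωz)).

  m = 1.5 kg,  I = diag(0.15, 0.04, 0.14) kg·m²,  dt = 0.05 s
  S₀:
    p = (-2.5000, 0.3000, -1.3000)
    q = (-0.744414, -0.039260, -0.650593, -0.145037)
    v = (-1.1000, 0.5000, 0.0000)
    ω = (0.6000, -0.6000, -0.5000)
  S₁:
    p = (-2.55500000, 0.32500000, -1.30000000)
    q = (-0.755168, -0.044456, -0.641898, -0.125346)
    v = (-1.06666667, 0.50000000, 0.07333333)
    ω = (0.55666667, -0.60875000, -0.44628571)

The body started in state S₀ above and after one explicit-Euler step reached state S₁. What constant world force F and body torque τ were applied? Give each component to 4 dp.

Δv = v₁−v₀ = (0.03333333, 0.00000000, 0.07333333)
applied force F = (1.0000, 0.0000, 2.2000)
rate change Δω = (-0.04333333, -0.00875000, 0.05371429)
gyro term ω₀×Iω₀ = (0.0300, -0.0030, 0.0396)
applied torque τ = (-0.1000, -0.0100, 0.1900)

F = (1.0000, 0.0000, 2.2000)
τ = (-0.1000, -0.0100, 0.1900)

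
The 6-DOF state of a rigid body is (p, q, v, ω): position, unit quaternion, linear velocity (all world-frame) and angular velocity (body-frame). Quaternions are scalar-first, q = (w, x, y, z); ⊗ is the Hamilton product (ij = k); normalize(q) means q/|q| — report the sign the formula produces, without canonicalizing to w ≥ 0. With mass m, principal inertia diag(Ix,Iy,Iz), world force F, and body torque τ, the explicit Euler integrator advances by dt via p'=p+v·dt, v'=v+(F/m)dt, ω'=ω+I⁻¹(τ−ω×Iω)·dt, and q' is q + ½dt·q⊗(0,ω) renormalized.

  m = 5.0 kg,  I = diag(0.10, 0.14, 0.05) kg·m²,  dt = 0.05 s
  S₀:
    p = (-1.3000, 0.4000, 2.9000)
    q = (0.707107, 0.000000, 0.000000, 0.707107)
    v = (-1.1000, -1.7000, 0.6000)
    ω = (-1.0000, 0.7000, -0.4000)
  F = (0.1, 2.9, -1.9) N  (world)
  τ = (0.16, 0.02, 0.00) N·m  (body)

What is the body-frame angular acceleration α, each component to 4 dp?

α = (1.3480, 0.0000, 0.5600)

ω×(Iω) gyroscopic = (0.0252, 0.0200, -0.0280)
(τ − ω×Iω)/I = (1.3480, 0.0000, 0.5600)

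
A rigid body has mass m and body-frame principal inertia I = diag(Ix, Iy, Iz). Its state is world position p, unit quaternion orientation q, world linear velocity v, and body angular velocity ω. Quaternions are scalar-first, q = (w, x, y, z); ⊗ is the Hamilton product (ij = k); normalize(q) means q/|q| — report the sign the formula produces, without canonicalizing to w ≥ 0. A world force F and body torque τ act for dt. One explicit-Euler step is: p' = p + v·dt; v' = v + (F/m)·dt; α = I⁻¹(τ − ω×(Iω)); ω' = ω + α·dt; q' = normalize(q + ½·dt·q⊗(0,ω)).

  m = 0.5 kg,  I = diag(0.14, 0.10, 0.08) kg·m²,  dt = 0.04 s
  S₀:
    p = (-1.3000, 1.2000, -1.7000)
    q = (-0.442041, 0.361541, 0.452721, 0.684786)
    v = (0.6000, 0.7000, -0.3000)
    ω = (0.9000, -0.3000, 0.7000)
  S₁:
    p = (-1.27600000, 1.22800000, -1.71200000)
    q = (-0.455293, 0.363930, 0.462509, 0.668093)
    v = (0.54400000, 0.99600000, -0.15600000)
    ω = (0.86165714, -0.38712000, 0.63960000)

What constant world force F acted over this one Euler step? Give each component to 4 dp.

F = (-0.7000, 3.7000, 1.8000)

velocity change Δv = (-0.05600000, 0.29600000, 0.14400000)
applied force F = (-0.7000, 3.7000, 1.8000)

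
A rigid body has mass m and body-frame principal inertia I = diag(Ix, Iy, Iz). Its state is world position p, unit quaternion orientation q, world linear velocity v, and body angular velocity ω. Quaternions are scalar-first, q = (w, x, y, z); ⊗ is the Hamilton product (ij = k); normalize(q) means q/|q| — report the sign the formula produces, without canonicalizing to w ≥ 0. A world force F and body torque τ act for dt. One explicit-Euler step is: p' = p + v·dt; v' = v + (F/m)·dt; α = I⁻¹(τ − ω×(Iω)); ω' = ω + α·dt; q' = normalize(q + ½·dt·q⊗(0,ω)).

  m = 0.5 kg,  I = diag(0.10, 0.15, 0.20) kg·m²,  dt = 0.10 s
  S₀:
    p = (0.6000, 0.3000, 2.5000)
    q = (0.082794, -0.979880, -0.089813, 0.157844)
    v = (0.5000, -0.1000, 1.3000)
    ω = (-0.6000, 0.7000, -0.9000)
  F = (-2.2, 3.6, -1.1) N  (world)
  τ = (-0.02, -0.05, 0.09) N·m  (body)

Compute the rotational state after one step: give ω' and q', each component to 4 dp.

ω' = (-0.5885, 0.7027, -0.8445)
q' = (0.0635, -0.9818, -0.1355, 0.1169)

angular accel α = (0.1150, 0.0267, 0.5550)
ω + α·dt = (-0.5885, 0.7027, -0.8445)
Hamilton product q⊗(0,ω) = (-0.3829993, -0.0793355, -0.9186426, -0.8143184)
updated quaternion q' = (0.0635, -0.9818, -0.1355, 0.1169)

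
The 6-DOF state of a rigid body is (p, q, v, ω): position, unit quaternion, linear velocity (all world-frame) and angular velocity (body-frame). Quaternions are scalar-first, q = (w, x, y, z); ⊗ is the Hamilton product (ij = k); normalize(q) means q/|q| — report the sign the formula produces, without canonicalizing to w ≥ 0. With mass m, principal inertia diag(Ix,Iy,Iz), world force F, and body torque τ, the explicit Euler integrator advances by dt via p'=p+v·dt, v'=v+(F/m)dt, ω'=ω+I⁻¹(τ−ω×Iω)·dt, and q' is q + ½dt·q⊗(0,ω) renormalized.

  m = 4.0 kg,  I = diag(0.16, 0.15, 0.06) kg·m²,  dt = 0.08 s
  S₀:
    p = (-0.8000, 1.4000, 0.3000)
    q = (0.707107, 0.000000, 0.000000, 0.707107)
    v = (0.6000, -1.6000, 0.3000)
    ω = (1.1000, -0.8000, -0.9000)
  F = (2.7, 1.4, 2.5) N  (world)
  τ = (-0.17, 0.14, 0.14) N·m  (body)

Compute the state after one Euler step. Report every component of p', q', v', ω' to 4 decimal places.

linear accel F/m = (0.6750, 0.3500, 0.6250)
p + v·dt = (-0.7520, 1.2720, 0.3240)
v + (F/m)dt = (0.6540, -1.5720, 0.3500)
ω×(Iω) gyroscopic = (-0.0648, -0.0990, 0.0088)
α = I⁻¹(τ − ω×Iω) = (-0.6575, 1.5933, 2.1867)
new body rate ω' = (1.0474, -0.6725, -0.7251)
Hamilton product q⊗(0,ω) = (0.6363963, 1.3435033, 0.2121321, -0.6363963)
q' = normalize(q + ½dt·q⊗(0,ω)) = (0.7310, 0.0536, 0.0085, 0.6802)

p' = (-0.7520, 1.2720, 0.3240)
q' = (0.7310, 0.0536, 0.0085, 0.6802)
v' = (0.6540, -1.5720, 0.3500)
ω' = (1.0474, -0.6725, -0.7251)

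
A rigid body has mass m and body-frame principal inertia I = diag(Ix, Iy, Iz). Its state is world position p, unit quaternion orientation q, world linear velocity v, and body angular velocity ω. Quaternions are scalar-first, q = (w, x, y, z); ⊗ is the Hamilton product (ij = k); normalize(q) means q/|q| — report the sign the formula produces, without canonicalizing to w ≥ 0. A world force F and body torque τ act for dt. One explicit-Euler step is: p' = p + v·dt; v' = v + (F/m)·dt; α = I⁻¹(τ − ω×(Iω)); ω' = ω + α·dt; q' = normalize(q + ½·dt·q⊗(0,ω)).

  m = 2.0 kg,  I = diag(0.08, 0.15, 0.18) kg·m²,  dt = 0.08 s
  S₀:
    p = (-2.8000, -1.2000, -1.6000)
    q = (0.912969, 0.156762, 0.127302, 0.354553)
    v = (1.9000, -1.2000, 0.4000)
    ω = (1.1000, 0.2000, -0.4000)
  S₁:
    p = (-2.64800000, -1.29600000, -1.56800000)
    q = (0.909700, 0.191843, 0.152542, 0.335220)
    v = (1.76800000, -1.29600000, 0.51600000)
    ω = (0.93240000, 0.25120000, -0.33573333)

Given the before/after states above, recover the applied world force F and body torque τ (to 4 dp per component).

velocity change Δv = (-0.13200000, -0.09600000, 0.11600000)
m·(v₁−v₀)/dt = (-3.3000, -2.4000, 2.9000)
rate change Δω = (-0.16760000, 0.05120000, 0.06426667)
ω₀×(Iω₀) = (-0.0024, 0.0440, 0.0154)
I·α + gyro = (-0.1700, 0.1400, 0.1600)

F = (-3.3000, -2.4000, 2.9000)
τ = (-0.1700, 0.1400, 0.1600)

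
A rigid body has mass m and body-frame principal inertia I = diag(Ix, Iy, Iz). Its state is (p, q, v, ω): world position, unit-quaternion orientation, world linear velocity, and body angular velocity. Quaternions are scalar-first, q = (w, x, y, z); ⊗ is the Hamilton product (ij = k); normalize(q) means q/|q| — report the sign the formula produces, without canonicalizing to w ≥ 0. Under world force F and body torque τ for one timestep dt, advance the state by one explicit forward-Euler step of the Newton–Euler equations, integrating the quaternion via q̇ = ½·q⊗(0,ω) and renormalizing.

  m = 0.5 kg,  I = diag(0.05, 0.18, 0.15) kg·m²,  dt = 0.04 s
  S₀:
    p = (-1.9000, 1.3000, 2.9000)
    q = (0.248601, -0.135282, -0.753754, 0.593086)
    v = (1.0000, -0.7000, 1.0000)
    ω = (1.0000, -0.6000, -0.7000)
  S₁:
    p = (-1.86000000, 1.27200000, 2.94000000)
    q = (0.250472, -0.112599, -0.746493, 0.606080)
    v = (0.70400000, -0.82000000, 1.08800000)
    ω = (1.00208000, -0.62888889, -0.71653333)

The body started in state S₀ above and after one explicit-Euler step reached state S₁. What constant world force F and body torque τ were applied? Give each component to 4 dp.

v₁ − v₀ = (-0.29600000, -0.12000000, 0.08800000)
applied force F = (-3.7000, -1.5000, 1.1000)
rate change Δω = (0.00208000, -0.02888889, -0.01653333)
precession coupling = (-0.0126, 0.0700, -0.0780)
τ = I·(Δω/dt) + ω₀×(Iω₀) = (-0.0100, -0.0600, -0.1400)

F = (-3.7000, -1.5000, 1.1000)
τ = (-0.0100, -0.0600, -0.1400)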